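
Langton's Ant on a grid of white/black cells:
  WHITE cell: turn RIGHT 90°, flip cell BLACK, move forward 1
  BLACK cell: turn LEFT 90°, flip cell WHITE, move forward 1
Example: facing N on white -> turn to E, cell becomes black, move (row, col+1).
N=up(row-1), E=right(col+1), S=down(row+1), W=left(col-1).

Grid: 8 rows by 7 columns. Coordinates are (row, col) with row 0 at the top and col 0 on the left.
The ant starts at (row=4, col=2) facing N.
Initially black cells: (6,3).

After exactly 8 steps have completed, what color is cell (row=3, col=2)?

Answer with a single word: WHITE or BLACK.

Step 1: on WHITE (4,2): turn R to E, flip to black, move to (4,3). |black|=2
Step 2: on WHITE (4,3): turn R to S, flip to black, move to (5,3). |black|=3
Step 3: on WHITE (5,3): turn R to W, flip to black, move to (5,2). |black|=4
Step 4: on WHITE (5,2): turn R to N, flip to black, move to (4,2). |black|=5
Step 5: on BLACK (4,2): turn L to W, flip to white, move to (4,1). |black|=4
Step 6: on WHITE (4,1): turn R to N, flip to black, move to (3,1). |black|=5
Step 7: on WHITE (3,1): turn R to E, flip to black, move to (3,2). |black|=6
Step 8: on WHITE (3,2): turn R to S, flip to black, move to (4,2). |black|=7

Answer: BLACK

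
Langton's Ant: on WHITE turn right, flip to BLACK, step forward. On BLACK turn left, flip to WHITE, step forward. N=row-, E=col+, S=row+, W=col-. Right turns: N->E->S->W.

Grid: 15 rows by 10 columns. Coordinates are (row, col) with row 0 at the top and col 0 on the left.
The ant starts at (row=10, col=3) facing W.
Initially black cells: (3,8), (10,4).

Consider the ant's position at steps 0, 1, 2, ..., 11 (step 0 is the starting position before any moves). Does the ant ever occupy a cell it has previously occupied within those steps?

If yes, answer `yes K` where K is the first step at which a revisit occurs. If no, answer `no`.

Step 1: on WHITE (10,3): turn R to N, flip to black, move to (9,3). |black|=3 — new cell
Step 2: on WHITE (9,3): turn R to E, flip to black, move to (9,4). |black|=4 — new cell
Step 3: on WHITE (9,4): turn R to S, flip to black, move to (10,4). |black|=5 — new cell
Step 4: on BLACK (10,4): turn L to E, flip to white, move to (10,5). |black|=4 — new cell
Step 5: on WHITE (10,5): turn R to S, flip to black, move to (11,5). |black|=5 — new cell
Step 6: on WHITE (11,5): turn R to W, flip to black, move to (11,4). |black|=6 — new cell
Step 7: on WHITE (11,4): turn R to N, flip to black, move to (10,4). |black|=7 — REVISIT

Answer: yes 7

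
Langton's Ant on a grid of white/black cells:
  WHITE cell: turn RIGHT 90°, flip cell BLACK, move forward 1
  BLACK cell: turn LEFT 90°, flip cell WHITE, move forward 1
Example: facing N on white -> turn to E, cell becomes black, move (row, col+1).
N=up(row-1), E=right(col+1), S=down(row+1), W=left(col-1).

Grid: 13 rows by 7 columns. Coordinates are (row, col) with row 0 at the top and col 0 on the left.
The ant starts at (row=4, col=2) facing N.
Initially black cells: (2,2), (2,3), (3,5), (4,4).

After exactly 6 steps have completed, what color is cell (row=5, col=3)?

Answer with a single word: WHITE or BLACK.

Answer: BLACK

Derivation:
Step 1: on WHITE (4,2): turn R to E, flip to black, move to (4,3). |black|=5
Step 2: on WHITE (4,3): turn R to S, flip to black, move to (5,3). |black|=6
Step 3: on WHITE (5,3): turn R to W, flip to black, move to (5,2). |black|=7
Step 4: on WHITE (5,2): turn R to N, flip to black, move to (4,2). |black|=8
Step 5: on BLACK (4,2): turn L to W, flip to white, move to (4,1). |black|=7
Step 6: on WHITE (4,1): turn R to N, flip to black, move to (3,1). |black|=8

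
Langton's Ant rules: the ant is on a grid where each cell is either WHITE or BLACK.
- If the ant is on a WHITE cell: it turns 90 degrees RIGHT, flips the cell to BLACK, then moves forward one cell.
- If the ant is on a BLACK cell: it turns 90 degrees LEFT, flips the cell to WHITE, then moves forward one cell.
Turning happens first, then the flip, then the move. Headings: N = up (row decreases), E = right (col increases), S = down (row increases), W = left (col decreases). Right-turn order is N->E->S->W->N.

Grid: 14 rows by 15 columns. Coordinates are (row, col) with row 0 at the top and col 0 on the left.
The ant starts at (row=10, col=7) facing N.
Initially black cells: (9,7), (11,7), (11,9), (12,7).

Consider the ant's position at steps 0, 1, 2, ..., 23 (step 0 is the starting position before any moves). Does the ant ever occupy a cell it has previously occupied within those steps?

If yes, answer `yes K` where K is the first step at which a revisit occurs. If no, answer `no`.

Answer: yes 8

Derivation:
Step 1: on WHITE (10,7): turn R to E, flip to black, move to (10,8). |black|=5 — new cell
Step 2: on WHITE (10,8): turn R to S, flip to black, move to (11,8). |black|=6 — new cell
Step 3: on WHITE (11,8): turn R to W, flip to black, move to (11,7). |black|=7 — new cell
Step 4: on BLACK (11,7): turn L to S, flip to white, move to (12,7). |black|=6 — new cell
Step 5: on BLACK (12,7): turn L to E, flip to white, move to (12,8). |black|=5 — new cell
Step 6: on WHITE (12,8): turn R to S, flip to black, move to (13,8). |black|=6 — new cell
Step 7: on WHITE (13,8): turn R to W, flip to black, move to (13,7). |black|=7 — new cell
Step 8: on WHITE (13,7): turn R to N, flip to black, move to (12,7). |black|=8 — REVISIT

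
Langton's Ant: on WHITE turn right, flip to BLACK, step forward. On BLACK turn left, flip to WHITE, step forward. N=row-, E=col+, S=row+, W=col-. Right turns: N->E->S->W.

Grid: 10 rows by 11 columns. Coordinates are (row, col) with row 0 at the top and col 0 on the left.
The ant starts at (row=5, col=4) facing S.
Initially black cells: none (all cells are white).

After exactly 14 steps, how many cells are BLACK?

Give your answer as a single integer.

Step 1: on WHITE (5,4): turn R to W, flip to black, move to (5,3). |black|=1
Step 2: on WHITE (5,3): turn R to N, flip to black, move to (4,3). |black|=2
Step 3: on WHITE (4,3): turn R to E, flip to black, move to (4,4). |black|=3
Step 4: on WHITE (4,4): turn R to S, flip to black, move to (5,4). |black|=4
Step 5: on BLACK (5,4): turn L to E, flip to white, move to (5,5). |black|=3
Step 6: on WHITE (5,5): turn R to S, flip to black, move to (6,5). |black|=4
Step 7: on WHITE (6,5): turn R to W, flip to black, move to (6,4). |black|=5
Step 8: on WHITE (6,4): turn R to N, flip to black, move to (5,4). |black|=6
Step 9: on WHITE (5,4): turn R to E, flip to black, move to (5,5). |black|=7
Step 10: on BLACK (5,5): turn L to N, flip to white, move to (4,5). |black|=6
Step 11: on WHITE (4,5): turn R to E, flip to black, move to (4,6). |black|=7
Step 12: on WHITE (4,6): turn R to S, flip to black, move to (5,6). |black|=8
Step 13: on WHITE (5,6): turn R to W, flip to black, move to (5,5). |black|=9
Step 14: on WHITE (5,5): turn R to N, flip to black, move to (4,5). |black|=10

Answer: 10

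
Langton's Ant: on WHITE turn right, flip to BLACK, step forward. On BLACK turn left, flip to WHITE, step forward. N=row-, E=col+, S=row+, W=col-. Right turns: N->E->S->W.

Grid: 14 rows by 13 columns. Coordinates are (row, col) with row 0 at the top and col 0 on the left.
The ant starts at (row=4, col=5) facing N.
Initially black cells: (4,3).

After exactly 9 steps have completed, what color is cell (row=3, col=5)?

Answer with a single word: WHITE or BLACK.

Step 1: on WHITE (4,5): turn R to E, flip to black, move to (4,6). |black|=2
Step 2: on WHITE (4,6): turn R to S, flip to black, move to (5,6). |black|=3
Step 3: on WHITE (5,6): turn R to W, flip to black, move to (5,5). |black|=4
Step 4: on WHITE (5,5): turn R to N, flip to black, move to (4,5). |black|=5
Step 5: on BLACK (4,5): turn L to W, flip to white, move to (4,4). |black|=4
Step 6: on WHITE (4,4): turn R to N, flip to black, move to (3,4). |black|=5
Step 7: on WHITE (3,4): turn R to E, flip to black, move to (3,5). |black|=6
Step 8: on WHITE (3,5): turn R to S, flip to black, move to (4,5). |black|=7
Step 9: on WHITE (4,5): turn R to W, flip to black, move to (4,4). |black|=8

Answer: BLACK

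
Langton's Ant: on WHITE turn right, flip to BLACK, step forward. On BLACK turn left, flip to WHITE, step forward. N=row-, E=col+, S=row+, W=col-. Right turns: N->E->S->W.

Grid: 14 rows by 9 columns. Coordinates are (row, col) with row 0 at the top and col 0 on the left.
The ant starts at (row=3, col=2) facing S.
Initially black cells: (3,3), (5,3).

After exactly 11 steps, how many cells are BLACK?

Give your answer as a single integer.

Answer: 7

Derivation:
Step 1: on WHITE (3,2): turn R to W, flip to black, move to (3,1). |black|=3
Step 2: on WHITE (3,1): turn R to N, flip to black, move to (2,1). |black|=4
Step 3: on WHITE (2,1): turn R to E, flip to black, move to (2,2). |black|=5
Step 4: on WHITE (2,2): turn R to S, flip to black, move to (3,2). |black|=6
Step 5: on BLACK (3,2): turn L to E, flip to white, move to (3,3). |black|=5
Step 6: on BLACK (3,3): turn L to N, flip to white, move to (2,3). |black|=4
Step 7: on WHITE (2,3): turn R to E, flip to black, move to (2,4). |black|=5
Step 8: on WHITE (2,4): turn R to S, flip to black, move to (3,4). |black|=6
Step 9: on WHITE (3,4): turn R to W, flip to black, move to (3,3). |black|=7
Step 10: on WHITE (3,3): turn R to N, flip to black, move to (2,3). |black|=8
Step 11: on BLACK (2,3): turn L to W, flip to white, move to (2,2). |black|=7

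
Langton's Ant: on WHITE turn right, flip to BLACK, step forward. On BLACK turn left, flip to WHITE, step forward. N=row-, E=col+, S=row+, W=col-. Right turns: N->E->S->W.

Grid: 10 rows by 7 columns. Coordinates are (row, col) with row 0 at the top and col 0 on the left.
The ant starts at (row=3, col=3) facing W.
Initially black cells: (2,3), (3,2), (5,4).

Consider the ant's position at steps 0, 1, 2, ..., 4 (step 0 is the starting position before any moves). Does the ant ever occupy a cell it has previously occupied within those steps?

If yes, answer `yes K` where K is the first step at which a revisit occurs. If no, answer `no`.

Answer: no

Derivation:
Step 1: on WHITE (3,3): turn R to N, flip to black, move to (2,3). |black|=4 — new cell
Step 2: on BLACK (2,3): turn L to W, flip to white, move to (2,2). |black|=3 — new cell
Step 3: on WHITE (2,2): turn R to N, flip to black, move to (1,2). |black|=4 — new cell
Step 4: on WHITE (1,2): turn R to E, flip to black, move to (1,3). |black|=5 — new cell
No revisit within 4 steps.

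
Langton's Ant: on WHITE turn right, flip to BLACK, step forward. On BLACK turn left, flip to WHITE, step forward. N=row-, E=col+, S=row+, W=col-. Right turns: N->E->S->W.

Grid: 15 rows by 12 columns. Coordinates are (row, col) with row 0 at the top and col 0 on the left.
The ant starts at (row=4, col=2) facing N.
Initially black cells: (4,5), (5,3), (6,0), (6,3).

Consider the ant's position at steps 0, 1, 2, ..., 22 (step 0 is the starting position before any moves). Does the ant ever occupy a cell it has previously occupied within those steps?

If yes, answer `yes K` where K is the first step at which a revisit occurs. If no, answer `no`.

Step 1: on WHITE (4,2): turn R to E, flip to black, move to (4,3). |black|=5 — new cell
Step 2: on WHITE (4,3): turn R to S, flip to black, move to (5,3). |black|=6 — new cell
Step 3: on BLACK (5,3): turn L to E, flip to white, move to (5,4). |black|=5 — new cell
Step 4: on WHITE (5,4): turn R to S, flip to black, move to (6,4). |black|=6 — new cell
Step 5: on WHITE (6,4): turn R to W, flip to black, move to (6,3). |black|=7 — new cell
Step 6: on BLACK (6,3): turn L to S, flip to white, move to (7,3). |black|=6 — new cell
Step 7: on WHITE (7,3): turn R to W, flip to black, move to (7,2). |black|=7 — new cell
Step 8: on WHITE (7,2): turn R to N, flip to black, move to (6,2). |black|=8 — new cell
Step 9: on WHITE (6,2): turn R to E, flip to black, move to (6,3). |black|=9 — REVISIT

Answer: yes 9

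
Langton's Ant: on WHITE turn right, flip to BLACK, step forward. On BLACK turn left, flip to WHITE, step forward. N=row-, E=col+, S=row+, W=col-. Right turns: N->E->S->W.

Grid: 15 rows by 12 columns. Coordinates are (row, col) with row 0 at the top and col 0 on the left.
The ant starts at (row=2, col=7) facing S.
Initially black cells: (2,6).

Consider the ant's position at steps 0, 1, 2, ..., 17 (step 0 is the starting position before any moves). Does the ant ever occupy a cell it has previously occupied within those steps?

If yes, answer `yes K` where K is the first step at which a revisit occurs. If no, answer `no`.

Step 1: on WHITE (2,7): turn R to W, flip to black, move to (2,6). |black|=2 — new cell
Step 2: on BLACK (2,6): turn L to S, flip to white, move to (3,6). |black|=1 — new cell
Step 3: on WHITE (3,6): turn R to W, flip to black, move to (3,5). |black|=2 — new cell
Step 4: on WHITE (3,5): turn R to N, flip to black, move to (2,5). |black|=3 — new cell
Step 5: on WHITE (2,5): turn R to E, flip to black, move to (2,6). |black|=4 — REVISIT

Answer: yes 5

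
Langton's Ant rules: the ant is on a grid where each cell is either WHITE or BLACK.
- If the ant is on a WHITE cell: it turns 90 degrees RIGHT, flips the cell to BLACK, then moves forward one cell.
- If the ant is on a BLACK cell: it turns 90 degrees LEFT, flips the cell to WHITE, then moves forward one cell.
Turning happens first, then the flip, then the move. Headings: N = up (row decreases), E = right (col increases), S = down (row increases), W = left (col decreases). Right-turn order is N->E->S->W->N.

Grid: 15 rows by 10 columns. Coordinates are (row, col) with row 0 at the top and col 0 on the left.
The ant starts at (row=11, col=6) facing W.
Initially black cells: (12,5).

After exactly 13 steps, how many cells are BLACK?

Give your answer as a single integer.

Step 1: on WHITE (11,6): turn R to N, flip to black, move to (10,6). |black|=2
Step 2: on WHITE (10,6): turn R to E, flip to black, move to (10,7). |black|=3
Step 3: on WHITE (10,7): turn R to S, flip to black, move to (11,7). |black|=4
Step 4: on WHITE (11,7): turn R to W, flip to black, move to (11,6). |black|=5
Step 5: on BLACK (11,6): turn L to S, flip to white, move to (12,6). |black|=4
Step 6: on WHITE (12,6): turn R to W, flip to black, move to (12,5). |black|=5
Step 7: on BLACK (12,5): turn L to S, flip to white, move to (13,5). |black|=4
Step 8: on WHITE (13,5): turn R to W, flip to black, move to (13,4). |black|=5
Step 9: on WHITE (13,4): turn R to N, flip to black, move to (12,4). |black|=6
Step 10: on WHITE (12,4): turn R to E, flip to black, move to (12,5). |black|=7
Step 11: on WHITE (12,5): turn R to S, flip to black, move to (13,5). |black|=8
Step 12: on BLACK (13,5): turn L to E, flip to white, move to (13,6). |black|=7
Step 13: on WHITE (13,6): turn R to S, flip to black, move to (14,6). |black|=8

Answer: 8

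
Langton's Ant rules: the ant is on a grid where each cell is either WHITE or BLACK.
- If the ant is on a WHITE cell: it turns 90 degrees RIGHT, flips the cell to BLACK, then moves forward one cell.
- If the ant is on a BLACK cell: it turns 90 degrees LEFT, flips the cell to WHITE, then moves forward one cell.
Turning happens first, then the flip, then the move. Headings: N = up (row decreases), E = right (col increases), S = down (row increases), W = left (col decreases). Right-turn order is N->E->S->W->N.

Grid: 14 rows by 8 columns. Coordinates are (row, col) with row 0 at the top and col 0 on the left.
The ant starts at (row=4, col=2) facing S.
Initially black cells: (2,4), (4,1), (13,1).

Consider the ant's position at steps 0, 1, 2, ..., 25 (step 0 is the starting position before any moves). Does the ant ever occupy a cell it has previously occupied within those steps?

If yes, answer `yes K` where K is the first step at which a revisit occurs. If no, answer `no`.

Step 1: on WHITE (4,2): turn R to W, flip to black, move to (4,1). |black|=4 — new cell
Step 2: on BLACK (4,1): turn L to S, flip to white, move to (5,1). |black|=3 — new cell
Step 3: on WHITE (5,1): turn R to W, flip to black, move to (5,0). |black|=4 — new cell
Step 4: on WHITE (5,0): turn R to N, flip to black, move to (4,0). |black|=5 — new cell
Step 5: on WHITE (4,0): turn R to E, flip to black, move to (4,1). |black|=6 — REVISIT

Answer: yes 5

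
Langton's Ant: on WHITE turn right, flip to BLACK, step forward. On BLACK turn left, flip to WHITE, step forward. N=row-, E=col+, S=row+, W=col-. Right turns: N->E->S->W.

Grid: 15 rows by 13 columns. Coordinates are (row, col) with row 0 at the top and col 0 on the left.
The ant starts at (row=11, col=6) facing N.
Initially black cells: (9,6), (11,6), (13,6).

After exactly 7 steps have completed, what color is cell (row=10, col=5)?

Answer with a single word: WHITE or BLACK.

Step 1: on BLACK (11,6): turn L to W, flip to white, move to (11,5). |black|=2
Step 2: on WHITE (11,5): turn R to N, flip to black, move to (10,5). |black|=3
Step 3: on WHITE (10,5): turn R to E, flip to black, move to (10,6). |black|=4
Step 4: on WHITE (10,6): turn R to S, flip to black, move to (11,6). |black|=5
Step 5: on WHITE (11,6): turn R to W, flip to black, move to (11,5). |black|=6
Step 6: on BLACK (11,5): turn L to S, flip to white, move to (12,5). |black|=5
Step 7: on WHITE (12,5): turn R to W, flip to black, move to (12,4). |black|=6

Answer: BLACK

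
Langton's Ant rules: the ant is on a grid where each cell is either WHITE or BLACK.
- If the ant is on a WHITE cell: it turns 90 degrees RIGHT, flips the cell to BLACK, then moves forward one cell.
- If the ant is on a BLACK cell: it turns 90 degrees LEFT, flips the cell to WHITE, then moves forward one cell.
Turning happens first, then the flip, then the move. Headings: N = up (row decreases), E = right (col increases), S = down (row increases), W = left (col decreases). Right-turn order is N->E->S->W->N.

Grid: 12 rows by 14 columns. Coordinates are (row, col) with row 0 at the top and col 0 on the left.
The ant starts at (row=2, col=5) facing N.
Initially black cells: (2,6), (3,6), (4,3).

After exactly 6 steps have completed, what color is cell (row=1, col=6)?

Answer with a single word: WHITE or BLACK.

Answer: BLACK

Derivation:
Step 1: on WHITE (2,5): turn R to E, flip to black, move to (2,6). |black|=4
Step 2: on BLACK (2,6): turn L to N, flip to white, move to (1,6). |black|=3
Step 3: on WHITE (1,6): turn R to E, flip to black, move to (1,7). |black|=4
Step 4: on WHITE (1,7): turn R to S, flip to black, move to (2,7). |black|=5
Step 5: on WHITE (2,7): turn R to W, flip to black, move to (2,6). |black|=6
Step 6: on WHITE (2,6): turn R to N, flip to black, move to (1,6). |black|=7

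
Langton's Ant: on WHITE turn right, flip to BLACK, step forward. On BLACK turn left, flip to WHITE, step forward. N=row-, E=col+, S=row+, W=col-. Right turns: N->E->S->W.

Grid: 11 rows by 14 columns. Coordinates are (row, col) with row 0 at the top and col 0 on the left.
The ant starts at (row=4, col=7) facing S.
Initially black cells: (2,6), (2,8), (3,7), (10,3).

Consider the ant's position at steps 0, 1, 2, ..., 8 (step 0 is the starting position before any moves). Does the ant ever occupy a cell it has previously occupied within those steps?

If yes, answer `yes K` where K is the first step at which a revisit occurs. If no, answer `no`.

Answer: no

Derivation:
Step 1: on WHITE (4,7): turn R to W, flip to black, move to (4,6). |black|=5 — new cell
Step 2: on WHITE (4,6): turn R to N, flip to black, move to (3,6). |black|=6 — new cell
Step 3: on WHITE (3,6): turn R to E, flip to black, move to (3,7). |black|=7 — new cell
Step 4: on BLACK (3,7): turn L to N, flip to white, move to (2,7). |black|=6 — new cell
Step 5: on WHITE (2,7): turn R to E, flip to black, move to (2,8). |black|=7 — new cell
Step 6: on BLACK (2,8): turn L to N, flip to white, move to (1,8). |black|=6 — new cell
Step 7: on WHITE (1,8): turn R to E, flip to black, move to (1,9). |black|=7 — new cell
Step 8: on WHITE (1,9): turn R to S, flip to black, move to (2,9). |black|=8 — new cell
No revisit within 8 steps.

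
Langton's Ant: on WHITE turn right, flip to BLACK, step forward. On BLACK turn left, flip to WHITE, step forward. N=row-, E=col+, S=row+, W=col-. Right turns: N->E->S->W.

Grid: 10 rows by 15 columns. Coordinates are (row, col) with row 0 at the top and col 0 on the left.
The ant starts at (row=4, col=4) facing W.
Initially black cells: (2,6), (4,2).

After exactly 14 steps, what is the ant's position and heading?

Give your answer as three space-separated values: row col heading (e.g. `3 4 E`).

Step 1: on WHITE (4,4): turn R to N, flip to black, move to (3,4). |black|=3
Step 2: on WHITE (3,4): turn R to E, flip to black, move to (3,5). |black|=4
Step 3: on WHITE (3,5): turn R to S, flip to black, move to (4,5). |black|=5
Step 4: on WHITE (4,5): turn R to W, flip to black, move to (4,4). |black|=6
Step 5: on BLACK (4,4): turn L to S, flip to white, move to (5,4). |black|=5
Step 6: on WHITE (5,4): turn R to W, flip to black, move to (5,3). |black|=6
Step 7: on WHITE (5,3): turn R to N, flip to black, move to (4,3). |black|=7
Step 8: on WHITE (4,3): turn R to E, flip to black, move to (4,4). |black|=8
Step 9: on WHITE (4,4): turn R to S, flip to black, move to (5,4). |black|=9
Step 10: on BLACK (5,4): turn L to E, flip to white, move to (5,5). |black|=8
Step 11: on WHITE (5,5): turn R to S, flip to black, move to (6,5). |black|=9
Step 12: on WHITE (6,5): turn R to W, flip to black, move to (6,4). |black|=10
Step 13: on WHITE (6,4): turn R to N, flip to black, move to (5,4). |black|=11
Step 14: on WHITE (5,4): turn R to E, flip to black, move to (5,5). |black|=12

Answer: 5 5 E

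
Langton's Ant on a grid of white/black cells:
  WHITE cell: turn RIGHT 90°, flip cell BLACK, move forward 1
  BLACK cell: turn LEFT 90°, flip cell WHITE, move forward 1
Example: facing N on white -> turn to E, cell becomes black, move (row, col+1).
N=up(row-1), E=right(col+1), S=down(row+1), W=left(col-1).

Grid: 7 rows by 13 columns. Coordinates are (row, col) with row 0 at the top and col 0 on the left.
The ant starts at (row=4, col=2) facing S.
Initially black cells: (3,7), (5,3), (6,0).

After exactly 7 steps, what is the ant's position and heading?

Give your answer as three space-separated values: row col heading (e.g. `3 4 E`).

Step 1: on WHITE (4,2): turn R to W, flip to black, move to (4,1). |black|=4
Step 2: on WHITE (4,1): turn R to N, flip to black, move to (3,1). |black|=5
Step 3: on WHITE (3,1): turn R to E, flip to black, move to (3,2). |black|=6
Step 4: on WHITE (3,2): turn R to S, flip to black, move to (4,2). |black|=7
Step 5: on BLACK (4,2): turn L to E, flip to white, move to (4,3). |black|=6
Step 6: on WHITE (4,3): turn R to S, flip to black, move to (5,3). |black|=7
Step 7: on BLACK (5,3): turn L to E, flip to white, move to (5,4). |black|=6

Answer: 5 4 E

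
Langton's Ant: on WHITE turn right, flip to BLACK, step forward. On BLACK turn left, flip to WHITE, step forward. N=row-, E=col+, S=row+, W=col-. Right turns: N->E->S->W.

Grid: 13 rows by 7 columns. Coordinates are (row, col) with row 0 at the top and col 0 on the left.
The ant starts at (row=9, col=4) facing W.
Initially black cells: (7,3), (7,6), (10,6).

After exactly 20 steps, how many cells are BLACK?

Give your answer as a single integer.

Answer: 9

Derivation:
Step 1: on WHITE (9,4): turn R to N, flip to black, move to (8,4). |black|=4
Step 2: on WHITE (8,4): turn R to E, flip to black, move to (8,5). |black|=5
Step 3: on WHITE (8,5): turn R to S, flip to black, move to (9,5). |black|=6
Step 4: on WHITE (9,5): turn R to W, flip to black, move to (9,4). |black|=7
Step 5: on BLACK (9,4): turn L to S, flip to white, move to (10,4). |black|=6
Step 6: on WHITE (10,4): turn R to W, flip to black, move to (10,3). |black|=7
Step 7: on WHITE (10,3): turn R to N, flip to black, move to (9,3). |black|=8
Step 8: on WHITE (9,3): turn R to E, flip to black, move to (9,4). |black|=9
Step 9: on WHITE (9,4): turn R to S, flip to black, move to (10,4). |black|=10
Step 10: on BLACK (10,4): turn L to E, flip to white, move to (10,5). |black|=9
Step 11: on WHITE (10,5): turn R to S, flip to black, move to (11,5). |black|=10
Step 12: on WHITE (11,5): turn R to W, flip to black, move to (11,4). |black|=11
Step 13: on WHITE (11,4): turn R to N, flip to black, move to (10,4). |black|=12
Step 14: on WHITE (10,4): turn R to E, flip to black, move to (10,5). |black|=13
Step 15: on BLACK (10,5): turn L to N, flip to white, move to (9,5). |black|=12
Step 16: on BLACK (9,5): turn L to W, flip to white, move to (9,4). |black|=11
Step 17: on BLACK (9,4): turn L to S, flip to white, move to (10,4). |black|=10
Step 18: on BLACK (10,4): turn L to E, flip to white, move to (10,5). |black|=9
Step 19: on WHITE (10,5): turn R to S, flip to black, move to (11,5). |black|=10
Step 20: on BLACK (11,5): turn L to E, flip to white, move to (11,6). |black|=9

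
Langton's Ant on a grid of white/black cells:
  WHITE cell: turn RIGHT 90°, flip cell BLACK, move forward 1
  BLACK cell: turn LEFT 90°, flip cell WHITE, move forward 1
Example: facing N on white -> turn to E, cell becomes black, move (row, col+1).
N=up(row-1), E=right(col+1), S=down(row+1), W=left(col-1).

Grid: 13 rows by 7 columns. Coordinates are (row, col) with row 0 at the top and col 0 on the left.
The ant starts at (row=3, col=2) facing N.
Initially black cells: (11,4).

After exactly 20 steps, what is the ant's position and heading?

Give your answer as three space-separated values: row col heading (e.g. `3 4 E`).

Step 1: on WHITE (3,2): turn R to E, flip to black, move to (3,3). |black|=2
Step 2: on WHITE (3,3): turn R to S, flip to black, move to (4,3). |black|=3
Step 3: on WHITE (4,3): turn R to W, flip to black, move to (4,2). |black|=4
Step 4: on WHITE (4,2): turn R to N, flip to black, move to (3,2). |black|=5
Step 5: on BLACK (3,2): turn L to W, flip to white, move to (3,1). |black|=4
Step 6: on WHITE (3,1): turn R to N, flip to black, move to (2,1). |black|=5
Step 7: on WHITE (2,1): turn R to E, flip to black, move to (2,2). |black|=6
Step 8: on WHITE (2,2): turn R to S, flip to black, move to (3,2). |black|=7
Step 9: on WHITE (3,2): turn R to W, flip to black, move to (3,1). |black|=8
Step 10: on BLACK (3,1): turn L to S, flip to white, move to (4,1). |black|=7
Step 11: on WHITE (4,1): turn R to W, flip to black, move to (4,0). |black|=8
Step 12: on WHITE (4,0): turn R to N, flip to black, move to (3,0). |black|=9
Step 13: on WHITE (3,0): turn R to E, flip to black, move to (3,1). |black|=10
Step 14: on WHITE (3,1): turn R to S, flip to black, move to (4,1). |black|=11
Step 15: on BLACK (4,1): turn L to E, flip to white, move to (4,2). |black|=10
Step 16: on BLACK (4,2): turn L to N, flip to white, move to (3,2). |black|=9
Step 17: on BLACK (3,2): turn L to W, flip to white, move to (3,1). |black|=8
Step 18: on BLACK (3,1): turn L to S, flip to white, move to (4,1). |black|=7
Step 19: on WHITE (4,1): turn R to W, flip to black, move to (4,0). |black|=8
Step 20: on BLACK (4,0): turn L to S, flip to white, move to (5,0). |black|=7

Answer: 5 0 S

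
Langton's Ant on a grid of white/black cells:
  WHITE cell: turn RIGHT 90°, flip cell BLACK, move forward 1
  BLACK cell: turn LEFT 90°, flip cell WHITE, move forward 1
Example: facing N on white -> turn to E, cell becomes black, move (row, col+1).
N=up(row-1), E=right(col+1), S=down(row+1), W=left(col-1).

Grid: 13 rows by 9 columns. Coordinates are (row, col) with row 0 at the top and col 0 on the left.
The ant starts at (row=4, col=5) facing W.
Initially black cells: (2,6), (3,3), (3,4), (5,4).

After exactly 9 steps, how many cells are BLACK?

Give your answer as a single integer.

Answer: 9

Derivation:
Step 1: on WHITE (4,5): turn R to N, flip to black, move to (3,5). |black|=5
Step 2: on WHITE (3,5): turn R to E, flip to black, move to (3,6). |black|=6
Step 3: on WHITE (3,6): turn R to S, flip to black, move to (4,6). |black|=7
Step 4: on WHITE (4,6): turn R to W, flip to black, move to (4,5). |black|=8
Step 5: on BLACK (4,5): turn L to S, flip to white, move to (5,5). |black|=7
Step 6: on WHITE (5,5): turn R to W, flip to black, move to (5,4). |black|=8
Step 7: on BLACK (5,4): turn L to S, flip to white, move to (6,4). |black|=7
Step 8: on WHITE (6,4): turn R to W, flip to black, move to (6,3). |black|=8
Step 9: on WHITE (6,3): turn R to N, flip to black, move to (5,3). |black|=9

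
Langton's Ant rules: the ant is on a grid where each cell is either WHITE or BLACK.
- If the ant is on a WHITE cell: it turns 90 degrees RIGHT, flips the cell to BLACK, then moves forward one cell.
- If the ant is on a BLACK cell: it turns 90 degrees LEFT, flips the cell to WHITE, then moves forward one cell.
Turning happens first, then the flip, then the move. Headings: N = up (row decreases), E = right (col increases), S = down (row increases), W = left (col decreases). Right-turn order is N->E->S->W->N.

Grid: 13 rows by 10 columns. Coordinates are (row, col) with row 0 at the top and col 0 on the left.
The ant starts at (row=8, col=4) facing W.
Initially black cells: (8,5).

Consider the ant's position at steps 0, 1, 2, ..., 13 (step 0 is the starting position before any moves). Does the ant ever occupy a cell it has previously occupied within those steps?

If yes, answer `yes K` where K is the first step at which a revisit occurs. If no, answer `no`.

Step 1: on WHITE (8,4): turn R to N, flip to black, move to (7,4). |black|=2 — new cell
Step 2: on WHITE (7,4): turn R to E, flip to black, move to (7,5). |black|=3 — new cell
Step 3: on WHITE (7,5): turn R to S, flip to black, move to (8,5). |black|=4 — new cell
Step 4: on BLACK (8,5): turn L to E, flip to white, move to (8,6). |black|=3 — new cell
Step 5: on WHITE (8,6): turn R to S, flip to black, move to (9,6). |black|=4 — new cell
Step 6: on WHITE (9,6): turn R to W, flip to black, move to (9,5). |black|=5 — new cell
Step 7: on WHITE (9,5): turn R to N, flip to black, move to (8,5). |black|=6 — REVISIT

Answer: yes 7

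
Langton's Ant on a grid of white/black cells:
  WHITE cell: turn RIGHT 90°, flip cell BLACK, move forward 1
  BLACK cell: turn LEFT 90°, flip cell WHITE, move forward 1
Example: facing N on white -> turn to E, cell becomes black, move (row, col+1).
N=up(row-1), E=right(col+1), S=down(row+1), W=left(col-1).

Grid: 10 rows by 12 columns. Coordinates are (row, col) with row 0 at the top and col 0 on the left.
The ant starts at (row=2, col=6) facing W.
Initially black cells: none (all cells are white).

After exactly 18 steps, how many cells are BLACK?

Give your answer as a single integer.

Step 1: on WHITE (2,6): turn R to N, flip to black, move to (1,6). |black|=1
Step 2: on WHITE (1,6): turn R to E, flip to black, move to (1,7). |black|=2
Step 3: on WHITE (1,7): turn R to S, flip to black, move to (2,7). |black|=3
Step 4: on WHITE (2,7): turn R to W, flip to black, move to (2,6). |black|=4
Step 5: on BLACK (2,6): turn L to S, flip to white, move to (3,6). |black|=3
Step 6: on WHITE (3,6): turn R to W, flip to black, move to (3,5). |black|=4
Step 7: on WHITE (3,5): turn R to N, flip to black, move to (2,5). |black|=5
Step 8: on WHITE (2,5): turn R to E, flip to black, move to (2,6). |black|=6
Step 9: on WHITE (2,6): turn R to S, flip to black, move to (3,6). |black|=7
Step 10: on BLACK (3,6): turn L to E, flip to white, move to (3,7). |black|=6
Step 11: on WHITE (3,7): turn R to S, flip to black, move to (4,7). |black|=7
Step 12: on WHITE (4,7): turn R to W, flip to black, move to (4,6). |black|=8
Step 13: on WHITE (4,6): turn R to N, flip to black, move to (3,6). |black|=9
Step 14: on WHITE (3,6): turn R to E, flip to black, move to (3,7). |black|=10
Step 15: on BLACK (3,7): turn L to N, flip to white, move to (2,7). |black|=9
Step 16: on BLACK (2,7): turn L to W, flip to white, move to (2,6). |black|=8
Step 17: on BLACK (2,6): turn L to S, flip to white, move to (3,6). |black|=7
Step 18: on BLACK (3,6): turn L to E, flip to white, move to (3,7). |black|=6

Answer: 6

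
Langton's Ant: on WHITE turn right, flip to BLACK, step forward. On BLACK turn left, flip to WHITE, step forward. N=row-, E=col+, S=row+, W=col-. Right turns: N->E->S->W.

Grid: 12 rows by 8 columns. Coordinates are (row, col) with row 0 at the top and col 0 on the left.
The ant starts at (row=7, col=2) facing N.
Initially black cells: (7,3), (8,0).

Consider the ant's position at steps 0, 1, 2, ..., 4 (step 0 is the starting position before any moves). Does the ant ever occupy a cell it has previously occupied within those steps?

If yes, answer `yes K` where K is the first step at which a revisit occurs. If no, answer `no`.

Answer: no

Derivation:
Step 1: on WHITE (7,2): turn R to E, flip to black, move to (7,3). |black|=3 — new cell
Step 2: on BLACK (7,3): turn L to N, flip to white, move to (6,3). |black|=2 — new cell
Step 3: on WHITE (6,3): turn R to E, flip to black, move to (6,4). |black|=3 — new cell
Step 4: on WHITE (6,4): turn R to S, flip to black, move to (7,4). |black|=4 — new cell
No revisit within 4 steps.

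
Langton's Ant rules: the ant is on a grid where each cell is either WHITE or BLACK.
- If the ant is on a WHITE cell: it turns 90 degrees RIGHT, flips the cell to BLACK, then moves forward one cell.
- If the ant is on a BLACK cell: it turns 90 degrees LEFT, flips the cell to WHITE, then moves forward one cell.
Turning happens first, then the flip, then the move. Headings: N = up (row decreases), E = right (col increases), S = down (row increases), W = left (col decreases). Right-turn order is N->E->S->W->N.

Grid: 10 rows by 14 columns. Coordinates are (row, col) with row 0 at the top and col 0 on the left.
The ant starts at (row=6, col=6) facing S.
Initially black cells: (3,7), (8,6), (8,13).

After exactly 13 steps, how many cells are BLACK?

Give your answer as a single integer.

Step 1: on WHITE (6,6): turn R to W, flip to black, move to (6,5). |black|=4
Step 2: on WHITE (6,5): turn R to N, flip to black, move to (5,5). |black|=5
Step 3: on WHITE (5,5): turn R to E, flip to black, move to (5,6). |black|=6
Step 4: on WHITE (5,6): turn R to S, flip to black, move to (6,6). |black|=7
Step 5: on BLACK (6,6): turn L to E, flip to white, move to (6,7). |black|=6
Step 6: on WHITE (6,7): turn R to S, flip to black, move to (7,7). |black|=7
Step 7: on WHITE (7,7): turn R to W, flip to black, move to (7,6). |black|=8
Step 8: on WHITE (7,6): turn R to N, flip to black, move to (6,6). |black|=9
Step 9: on WHITE (6,6): turn R to E, flip to black, move to (6,7). |black|=10
Step 10: on BLACK (6,7): turn L to N, flip to white, move to (5,7). |black|=9
Step 11: on WHITE (5,7): turn R to E, flip to black, move to (5,8). |black|=10
Step 12: on WHITE (5,8): turn R to S, flip to black, move to (6,8). |black|=11
Step 13: on WHITE (6,8): turn R to W, flip to black, move to (6,7). |black|=12

Answer: 12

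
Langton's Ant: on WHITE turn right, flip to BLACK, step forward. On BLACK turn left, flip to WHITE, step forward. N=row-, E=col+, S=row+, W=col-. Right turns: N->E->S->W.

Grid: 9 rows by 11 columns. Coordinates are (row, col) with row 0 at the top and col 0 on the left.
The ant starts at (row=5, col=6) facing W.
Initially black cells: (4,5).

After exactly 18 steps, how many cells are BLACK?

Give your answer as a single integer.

Step 1: on WHITE (5,6): turn R to N, flip to black, move to (4,6). |black|=2
Step 2: on WHITE (4,6): turn R to E, flip to black, move to (4,7). |black|=3
Step 3: on WHITE (4,7): turn R to S, flip to black, move to (5,7). |black|=4
Step 4: on WHITE (5,7): turn R to W, flip to black, move to (5,6). |black|=5
Step 5: on BLACK (5,6): turn L to S, flip to white, move to (6,6). |black|=4
Step 6: on WHITE (6,6): turn R to W, flip to black, move to (6,5). |black|=5
Step 7: on WHITE (6,5): turn R to N, flip to black, move to (5,5). |black|=6
Step 8: on WHITE (5,5): turn R to E, flip to black, move to (5,6). |black|=7
Step 9: on WHITE (5,6): turn R to S, flip to black, move to (6,6). |black|=8
Step 10: on BLACK (6,6): turn L to E, flip to white, move to (6,7). |black|=7
Step 11: on WHITE (6,7): turn R to S, flip to black, move to (7,7). |black|=8
Step 12: on WHITE (7,7): turn R to W, flip to black, move to (7,6). |black|=9
Step 13: on WHITE (7,6): turn R to N, flip to black, move to (6,6). |black|=10
Step 14: on WHITE (6,6): turn R to E, flip to black, move to (6,7). |black|=11
Step 15: on BLACK (6,7): turn L to N, flip to white, move to (5,7). |black|=10
Step 16: on BLACK (5,7): turn L to W, flip to white, move to (5,6). |black|=9
Step 17: on BLACK (5,6): turn L to S, flip to white, move to (6,6). |black|=8
Step 18: on BLACK (6,6): turn L to E, flip to white, move to (6,7). |black|=7

Answer: 7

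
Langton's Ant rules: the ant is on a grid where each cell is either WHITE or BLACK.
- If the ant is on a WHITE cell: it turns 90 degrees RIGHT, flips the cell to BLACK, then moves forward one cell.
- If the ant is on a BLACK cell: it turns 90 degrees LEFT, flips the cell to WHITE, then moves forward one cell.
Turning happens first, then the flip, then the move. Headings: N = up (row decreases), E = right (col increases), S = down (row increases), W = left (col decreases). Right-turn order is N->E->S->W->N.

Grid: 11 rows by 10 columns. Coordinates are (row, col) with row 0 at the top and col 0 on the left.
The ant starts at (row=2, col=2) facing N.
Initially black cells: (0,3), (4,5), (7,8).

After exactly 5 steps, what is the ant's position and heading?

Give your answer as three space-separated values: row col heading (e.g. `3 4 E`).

Step 1: on WHITE (2,2): turn R to E, flip to black, move to (2,3). |black|=4
Step 2: on WHITE (2,3): turn R to S, flip to black, move to (3,3). |black|=5
Step 3: on WHITE (3,3): turn R to W, flip to black, move to (3,2). |black|=6
Step 4: on WHITE (3,2): turn R to N, flip to black, move to (2,2). |black|=7
Step 5: on BLACK (2,2): turn L to W, flip to white, move to (2,1). |black|=6

Answer: 2 1 W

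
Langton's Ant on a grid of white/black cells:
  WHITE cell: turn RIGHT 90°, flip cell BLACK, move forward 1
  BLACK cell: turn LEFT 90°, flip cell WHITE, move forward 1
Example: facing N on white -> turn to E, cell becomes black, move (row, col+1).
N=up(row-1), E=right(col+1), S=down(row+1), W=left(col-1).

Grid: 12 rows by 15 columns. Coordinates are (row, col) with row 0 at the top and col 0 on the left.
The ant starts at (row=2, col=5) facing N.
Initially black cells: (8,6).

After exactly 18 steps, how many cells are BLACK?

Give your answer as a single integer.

Answer: 7

Derivation:
Step 1: on WHITE (2,5): turn R to E, flip to black, move to (2,6). |black|=2
Step 2: on WHITE (2,6): turn R to S, flip to black, move to (3,6). |black|=3
Step 3: on WHITE (3,6): turn R to W, flip to black, move to (3,5). |black|=4
Step 4: on WHITE (3,5): turn R to N, flip to black, move to (2,5). |black|=5
Step 5: on BLACK (2,5): turn L to W, flip to white, move to (2,4). |black|=4
Step 6: on WHITE (2,4): turn R to N, flip to black, move to (1,4). |black|=5
Step 7: on WHITE (1,4): turn R to E, flip to black, move to (1,5). |black|=6
Step 8: on WHITE (1,5): turn R to S, flip to black, move to (2,5). |black|=7
Step 9: on WHITE (2,5): turn R to W, flip to black, move to (2,4). |black|=8
Step 10: on BLACK (2,4): turn L to S, flip to white, move to (3,4). |black|=7
Step 11: on WHITE (3,4): turn R to W, flip to black, move to (3,3). |black|=8
Step 12: on WHITE (3,3): turn R to N, flip to black, move to (2,3). |black|=9
Step 13: on WHITE (2,3): turn R to E, flip to black, move to (2,4). |black|=10
Step 14: on WHITE (2,4): turn R to S, flip to black, move to (3,4). |black|=11
Step 15: on BLACK (3,4): turn L to E, flip to white, move to (3,5). |black|=10
Step 16: on BLACK (3,5): turn L to N, flip to white, move to (2,5). |black|=9
Step 17: on BLACK (2,5): turn L to W, flip to white, move to (2,4). |black|=8
Step 18: on BLACK (2,4): turn L to S, flip to white, move to (3,4). |black|=7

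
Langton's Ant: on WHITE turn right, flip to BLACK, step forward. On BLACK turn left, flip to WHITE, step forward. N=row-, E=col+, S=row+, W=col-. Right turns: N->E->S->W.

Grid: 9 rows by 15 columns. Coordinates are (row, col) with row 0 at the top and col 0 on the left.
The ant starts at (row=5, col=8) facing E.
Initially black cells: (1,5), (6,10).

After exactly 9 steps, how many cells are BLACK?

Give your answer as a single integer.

Answer: 9

Derivation:
Step 1: on WHITE (5,8): turn R to S, flip to black, move to (6,8). |black|=3
Step 2: on WHITE (6,8): turn R to W, flip to black, move to (6,7). |black|=4
Step 3: on WHITE (6,7): turn R to N, flip to black, move to (5,7). |black|=5
Step 4: on WHITE (5,7): turn R to E, flip to black, move to (5,8). |black|=6
Step 5: on BLACK (5,8): turn L to N, flip to white, move to (4,8). |black|=5
Step 6: on WHITE (4,8): turn R to E, flip to black, move to (4,9). |black|=6
Step 7: on WHITE (4,9): turn R to S, flip to black, move to (5,9). |black|=7
Step 8: on WHITE (5,9): turn R to W, flip to black, move to (5,8). |black|=8
Step 9: on WHITE (5,8): turn R to N, flip to black, move to (4,8). |black|=9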